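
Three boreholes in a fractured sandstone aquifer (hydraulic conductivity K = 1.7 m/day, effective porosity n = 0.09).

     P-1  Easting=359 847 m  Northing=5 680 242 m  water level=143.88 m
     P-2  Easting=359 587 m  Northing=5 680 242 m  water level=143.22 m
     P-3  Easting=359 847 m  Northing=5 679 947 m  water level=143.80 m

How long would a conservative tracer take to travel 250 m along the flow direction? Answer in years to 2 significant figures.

∂h/∂x = (143.22 − 143.88) / (359587 − 359847) = +0.002538
∂h/∂y = (143.80 − 143.88) / (5679947 − 5680242) = +0.0002712
|∇h| = √(0.002538² + 0.0002712²) = 0.002552
Seepage velocity v = K·i/n = 1.7 × 0.002552 / 0.09 = 0.0482 m/day.
t = 250 / 0.0482 = 5187 days = 14.2 years.

14 years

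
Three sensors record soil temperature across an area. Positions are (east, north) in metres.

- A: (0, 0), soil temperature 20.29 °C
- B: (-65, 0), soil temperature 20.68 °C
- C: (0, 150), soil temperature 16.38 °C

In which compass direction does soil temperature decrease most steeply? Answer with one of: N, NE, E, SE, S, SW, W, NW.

∂T/∂x = (20.68 − 20.29) / (-65 − 0) = -0.006000
∂T/∂y = (16.38 − 20.29) / (150 − 0) = -0.02607
Steepest decrease is along −∇f = (+0.006000 E, +0.02607 N) → north.

N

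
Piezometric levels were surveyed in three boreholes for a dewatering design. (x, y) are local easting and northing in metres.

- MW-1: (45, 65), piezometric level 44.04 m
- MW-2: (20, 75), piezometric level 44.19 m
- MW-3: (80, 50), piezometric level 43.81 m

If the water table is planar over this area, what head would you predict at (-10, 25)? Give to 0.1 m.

43.1 m

With h = a·x + b·y + c and MW-1 as origin, the differences give:
  (-25)·a + 10·b = +0.15
  35·a + (-15)·b = -0.23
Eliminate b (×(-15) and ×10, subtract): 25·a = 0.050 → a = ∂h/∂x = +0.002000
Back-substitute: b = ∂h/∂y = +0.02000.
h(-10, 25) = 44.04 + (+0.002000)·(-55) + (+0.02000)·(-40) = 44.04 -0.110 -0.800 = 43.130 m.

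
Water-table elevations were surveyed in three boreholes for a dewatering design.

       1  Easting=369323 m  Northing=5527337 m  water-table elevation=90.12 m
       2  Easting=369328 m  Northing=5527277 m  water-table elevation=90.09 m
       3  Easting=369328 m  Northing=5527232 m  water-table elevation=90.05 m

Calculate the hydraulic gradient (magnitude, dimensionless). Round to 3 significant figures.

0.00475

Differences from 1: to 2 (Δx, Δy, Δh) = (5, -60, -0.03); to 3 = (5, -105, -0.07).
Solve a·Δx + b·Δy = Δh: det = 5·(-105) − 5·(-60) = -225.
∂h/∂x = [(-0.03)·(-105) − (-0.07)·(-60)] / -225 = +0.004667
∂h/∂y = [5·(-0.07) − 5·(-0.03)] / -225 = +0.0008889
|∇h| = √(0.004667² + 0.0008889²) = 0.004751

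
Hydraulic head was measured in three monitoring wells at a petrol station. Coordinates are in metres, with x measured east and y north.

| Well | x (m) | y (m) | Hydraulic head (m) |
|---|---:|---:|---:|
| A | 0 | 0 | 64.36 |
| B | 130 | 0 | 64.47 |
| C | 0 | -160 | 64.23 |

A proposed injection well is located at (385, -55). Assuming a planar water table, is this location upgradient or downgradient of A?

upgradient

∂h/∂x = (64.47 − 64.36) / (130 − 0) = +0.0008462
∂h/∂y = (64.23 − 64.36) / (-160 − 0) = +0.0008125
Head at (385, -55) = 64.36 + (+0.0008462)·(385) + (+0.0008125)·(-55) = 64.64 m.
That is higher than the 64.36 m at A, so the point is upgradient.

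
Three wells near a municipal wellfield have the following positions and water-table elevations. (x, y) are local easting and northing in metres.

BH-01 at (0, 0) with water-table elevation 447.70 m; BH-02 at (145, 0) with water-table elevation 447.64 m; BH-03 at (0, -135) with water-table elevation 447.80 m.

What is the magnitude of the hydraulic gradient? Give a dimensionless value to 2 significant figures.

∂h/∂x = (447.64 − 447.70) / (145 − 0) = -0.0004138
∂h/∂y = (447.80 − 447.70) / (-135 − 0) = -0.0007407
|∇h| = √(-0.0004138² + -0.0007407²) = 0.0008484

0.00085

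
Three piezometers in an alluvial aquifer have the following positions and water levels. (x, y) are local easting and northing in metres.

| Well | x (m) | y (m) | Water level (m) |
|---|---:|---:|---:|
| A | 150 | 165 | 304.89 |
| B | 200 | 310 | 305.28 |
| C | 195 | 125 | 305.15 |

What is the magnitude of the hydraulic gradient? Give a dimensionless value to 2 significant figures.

0.0063

With h = a·x + b·y + c and A as origin, the differences give:
  50·a + 145·b = +0.39
  45·a + (-40)·b = +0.26
Eliminate b (×(-40) and ×145, subtract): -8525·a = -53.300 → a = ∂h/∂x = +0.006252
Back-substitute: b = ∂h/∂y = +0.0005337.
|∇h| = √(0.006252² + 0.0005337²) = 0.006275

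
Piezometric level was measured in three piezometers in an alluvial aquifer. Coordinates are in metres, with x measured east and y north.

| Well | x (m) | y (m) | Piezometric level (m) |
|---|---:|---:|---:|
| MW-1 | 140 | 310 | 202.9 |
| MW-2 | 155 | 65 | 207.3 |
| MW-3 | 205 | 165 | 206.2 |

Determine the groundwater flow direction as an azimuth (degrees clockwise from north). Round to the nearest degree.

With h = a·x + b·y + c and MW-1 as origin, the differences give:
  15·a + (-245)·b = +4.4
  65·a + (-145)·b = +3.3
Eliminate b (×(-145) and ×(-245), subtract): 13750·a = 170.50 → a = ∂h/∂x = +0.01240
Back-substitute: b = ∂h/∂y = -0.01720.
Flow direction (−∇h) has components (-0.01240 E, +0.01720 N).
Azimuth = atan2(E, N) = atan2(-0.01240, +0.01720) = 324.2° ≈ 324°.

324°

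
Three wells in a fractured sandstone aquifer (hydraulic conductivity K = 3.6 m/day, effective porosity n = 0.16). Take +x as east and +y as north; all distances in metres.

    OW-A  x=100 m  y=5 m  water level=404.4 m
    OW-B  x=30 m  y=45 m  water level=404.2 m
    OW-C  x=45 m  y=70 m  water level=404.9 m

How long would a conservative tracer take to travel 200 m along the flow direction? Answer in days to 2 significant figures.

370 days

Differences from OW-A: to OW-B (Δx, Δy, Δh) = (-70, 40, -0.2); to OW-C = (-55, 65, +0.5).
Determinant of the coordinate differences = (-70)·65 − (-55)·40 = -2350.
∂h/∂x = [(-0.2)·65 − (+0.5)·40] / -2350 = +0.01404
∂h/∂y = [(-70)·(+0.5) − (-55)·(-0.2)] / -2350 = +0.01957
|∇h| = √(0.01404² + 0.01957²) = 0.02409
Seepage velocity v = K·i/n = 3.6 × 0.02409 / 0.16 = 0.542 m/day.
t = 200 / 0.542 = 369 days.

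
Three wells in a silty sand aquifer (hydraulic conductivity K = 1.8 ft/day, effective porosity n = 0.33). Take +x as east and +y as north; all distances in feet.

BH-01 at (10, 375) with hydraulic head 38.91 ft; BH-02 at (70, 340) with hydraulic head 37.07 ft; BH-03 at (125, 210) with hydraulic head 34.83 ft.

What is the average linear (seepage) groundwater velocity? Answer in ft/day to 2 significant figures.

0.15 ft/day

Taking BH-01 as reference: BH-02−BH-01 = (60, -35, -1.84); BH-03−BH-01 = (115, -165, -4.08).
Solve a·Δx + b·Δy = Δh: det = 60·(-165) − 115·(-35) = -5875.
∂h/∂x = [(-1.84)·(-165) − (-4.08)·(-35)] / -5875 = -0.02737
∂h/∂y = [60·(-4.08) − 115·(-1.84)] / -5875 = +0.005651
|∇h| = √(-0.02737² + 0.005651²) = 0.02795
Seepage velocity v = K·i/n = 1.8 × 0.02795 / 0.33 = 0.1525 ft/day.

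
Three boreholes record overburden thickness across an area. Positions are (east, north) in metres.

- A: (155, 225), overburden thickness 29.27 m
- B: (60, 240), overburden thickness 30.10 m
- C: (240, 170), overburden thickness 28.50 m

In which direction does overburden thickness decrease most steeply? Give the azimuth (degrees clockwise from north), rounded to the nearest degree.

Taking A as reference: B−A = (-95, 15, +0.83); C−A = (85, -55, -0.77).
Determinant of the coordinate differences = (-95)·(-55) − 85·15 = 3950.
∂d/∂x = [(+0.83)·(-55) − (-0.77)·15] / 3950 = -0.008633
∂d/∂y = [(-95)·(-0.77) − 85·(+0.83)] / 3950 = +0.0006582
Steepest decrease is along −∇f: components (+0.008633 E, -0.0006582 N).
Azimuth = atan2(+0.008633, -0.0006582) = 94.4° ≈ 094°.

094°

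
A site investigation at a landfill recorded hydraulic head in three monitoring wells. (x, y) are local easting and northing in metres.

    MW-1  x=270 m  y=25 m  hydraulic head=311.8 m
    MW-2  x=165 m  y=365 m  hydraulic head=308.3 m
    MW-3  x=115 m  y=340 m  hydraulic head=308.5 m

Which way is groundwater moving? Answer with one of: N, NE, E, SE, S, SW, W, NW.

N

With h = a·x + b·y + c and MW-1 as origin, the differences give:
  (-105)·a + 340·b = -3.5
  (-155)·a + 315·b = -3.3
Eliminate b (×315 and ×340, subtract): 19625·a = 19.50 → a = ∂h/∂x = +0.0009936
Back-substitute: b = ∂h/∂y = -0.009987.
Flow = −∇h = (-0.0009936 east, +0.009987 north), which points north.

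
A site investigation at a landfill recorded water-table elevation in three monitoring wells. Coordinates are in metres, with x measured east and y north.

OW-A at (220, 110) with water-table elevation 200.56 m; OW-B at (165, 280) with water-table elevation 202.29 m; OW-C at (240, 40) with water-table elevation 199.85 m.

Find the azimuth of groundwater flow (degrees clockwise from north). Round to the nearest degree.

175°

Taking OW-A as reference: OW-B−OW-A = (-55, 170, +1.73); OW-C−OW-A = (20, -70, -0.71).
Solve a·Δx + b·Δy = Δh: det = (-55)·(-70) − 20·170 = 450.
∂h/∂x = [(+1.73)·(-70) − (-0.71)·170] / 450 = -0.0008889
∂h/∂y = [(-55)·(-0.71) − 20·(+1.73)] / 450 = +0.009889
Flow direction (−∇h) has components (+0.0008889 E, -0.009889 N).
Azimuth = atan2(E, N) = atan2(+0.0008889, -0.009889) = 174.9° ≈ 175°.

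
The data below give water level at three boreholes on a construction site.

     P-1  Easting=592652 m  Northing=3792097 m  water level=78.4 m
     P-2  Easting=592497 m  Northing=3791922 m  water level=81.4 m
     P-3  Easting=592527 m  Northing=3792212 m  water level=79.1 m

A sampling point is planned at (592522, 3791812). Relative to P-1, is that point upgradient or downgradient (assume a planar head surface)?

upgradient

Taking P-1 as reference: P-2−P-1 = (-155, -175, +3.0); P-3−P-1 = (-125, 115, +0.7).
Solve a·Δx + b·Δy = Δh: det = (-155)·115 − (-125)·(-175) = -39700.
∂h/∂x = [(+3.0)·115 − (+0.7)·(-175)] / -39700 = -0.01178
∂h/∂y = [(-155)·(+0.7) − (-125)·(+3.0)] / -39700 = -0.006713
Head at (592522, 3791812) = 78.4 + (-0.01178)·(-130) + (-0.006713)·(-285) = 81.84 m.
That is higher than the 78.4 m at P-1, so the point is upgradient.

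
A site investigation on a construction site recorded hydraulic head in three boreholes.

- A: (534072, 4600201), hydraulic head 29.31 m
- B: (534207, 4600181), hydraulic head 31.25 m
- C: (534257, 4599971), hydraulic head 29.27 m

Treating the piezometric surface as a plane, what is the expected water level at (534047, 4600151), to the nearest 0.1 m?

28.2 m

With h = a·x + b·y + c and A as origin, the differences give:
  135·a + (-20)·b = +1.94
  185·a + (-230)·b = -0.04
Eliminate b (×(-230) and ×(-20), subtract): -27350·a = -447.000 → a = ∂h/∂x = +0.01634
Back-substitute: b = ∂h/∂y = +0.01332.
h(534047, 4600151) = 29.31 + (+0.01634)·(-25) + (+0.01332)·(-50) = 29.31 -0.409 -0.666 = 28.235 m.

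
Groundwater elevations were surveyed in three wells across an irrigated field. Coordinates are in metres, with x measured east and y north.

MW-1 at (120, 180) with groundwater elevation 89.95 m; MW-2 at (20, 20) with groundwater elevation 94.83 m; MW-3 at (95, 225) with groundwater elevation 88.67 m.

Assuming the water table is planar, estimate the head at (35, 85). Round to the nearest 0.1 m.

92.9 m

With h = a·x + b·y + c and MW-1 as origin, the differences give:
  (-100)·a + (-160)·b = +4.88
  (-25)·a + 45·b = -1.28
Eliminate b (×45 and ×(-160), subtract): -8500·a = 14.800 → a = ∂h/∂x = -0.001741
Back-substitute: b = ∂h/∂y = -0.02941.
h(35, 85) = 89.95 + (-0.001741)·(-85) + (-0.02941)·(-95) = 89.95 +0.148 +2.794 = 92.892 m.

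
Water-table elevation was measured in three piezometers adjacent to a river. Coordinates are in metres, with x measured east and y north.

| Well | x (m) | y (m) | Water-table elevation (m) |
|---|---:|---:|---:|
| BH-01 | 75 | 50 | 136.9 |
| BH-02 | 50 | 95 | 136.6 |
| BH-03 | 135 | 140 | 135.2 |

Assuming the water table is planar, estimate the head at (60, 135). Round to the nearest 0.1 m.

136.0 m

Differences from BH-01: to BH-02 (Δx, Δy, Δh) = (-25, 45, -0.3); to BH-03 = (60, 90, -1.7).
Solve a·Δx + b·Δy = Δh: det = (-25)·90 − 60·45 = -4950.
∂h/∂x = [(-0.3)·90 − (-1.7)·45] / -4950 = -0.010000
∂h/∂y = [(-25)·(-1.7) − 60·(-0.3)] / -4950 = -0.01222
h(60, 135) = 136.9 + (-0.010000)·(-15) + (-0.01222)·(85) = 136.9 +0.150 -1.039 = 136.011 m.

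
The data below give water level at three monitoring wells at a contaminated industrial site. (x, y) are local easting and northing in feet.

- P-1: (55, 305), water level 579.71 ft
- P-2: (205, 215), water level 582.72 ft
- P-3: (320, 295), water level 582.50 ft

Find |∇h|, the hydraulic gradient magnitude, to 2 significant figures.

0.020

Taking P-1 as reference: P-2−P-1 = (150, -90, +3.01); P-3−P-1 = (265, -10, +2.79).
Determinant of the coordinate differences = 150·(-10) − 265·(-90) = 22350.
∂h/∂x = [(+3.01)·(-10) − (+2.79)·(-90)] / 22350 = +0.009888
∂h/∂y = [150·(+2.79) − 265·(+3.01)] / 22350 = -0.01696
|∇h| = √(0.009888² + -0.01696²) = 0.01963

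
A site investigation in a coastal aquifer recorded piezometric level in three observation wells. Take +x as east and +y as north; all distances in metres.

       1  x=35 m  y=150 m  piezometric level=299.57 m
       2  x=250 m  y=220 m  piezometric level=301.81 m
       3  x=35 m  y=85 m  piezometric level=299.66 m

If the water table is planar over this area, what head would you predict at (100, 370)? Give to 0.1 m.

300.0 m

Taking 1 as reference: 2−1 = (215, 70, +2.24); 3−1 = (0, -65, +0.09).
Determinant of the coordinate differences = 215·(-65) − 0·70 = -13975.
∂h/∂x = [(+2.24)·(-65) − (+0.09)·70] / -13975 = +0.01087
∂h/∂y = [215·(+0.09) − 0·(+2.24)] / -13975 = -0.001385
h(100, 370) = 299.57 + (+0.01087)·(65) + (-0.001385)·(220) = 299.57 +0.707 -0.305 = 299.972 m.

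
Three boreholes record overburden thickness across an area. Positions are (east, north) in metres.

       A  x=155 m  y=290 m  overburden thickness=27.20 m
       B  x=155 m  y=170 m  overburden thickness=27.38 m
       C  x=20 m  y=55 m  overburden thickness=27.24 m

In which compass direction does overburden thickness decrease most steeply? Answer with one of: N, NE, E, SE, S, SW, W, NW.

NW

Differences from A: to B (Δx, Δy, Δh) = (0, -120, +0.18); to C = (-135, -235, +0.04).
Determinant of the coordinate differences = 0·(-235) − (-135)·(-120) = -16200.
∂d/∂x = [(+0.18)·(-235) − (+0.04)·(-120)] / -16200 = +0.002315
∂d/∂y = [0·(+0.04) − (-135)·(+0.18)] / -16200 = -0.001500
Steepest decrease is along −∇f = (-0.002315 E, +0.001500 N) → northwest.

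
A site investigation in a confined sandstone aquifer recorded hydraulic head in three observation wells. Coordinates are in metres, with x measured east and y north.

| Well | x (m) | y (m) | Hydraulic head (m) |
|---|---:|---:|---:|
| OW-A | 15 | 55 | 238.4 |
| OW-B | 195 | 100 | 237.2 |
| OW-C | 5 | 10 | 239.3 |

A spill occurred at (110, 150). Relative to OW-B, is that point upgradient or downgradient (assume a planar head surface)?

Taking OW-A as reference: OW-B−OW-A = (180, 45, -1.2); OW-C−OW-A = (-10, -45, +0.9).
Determinant of the coordinate differences = 180·(-45) − (-10)·45 = -7650.
∂h/∂x = [(-1.2)·(-45) − (+0.9)·45] / -7650 = -0.001765
∂h/∂y = [180·(+0.9) − (-10)·(-1.2)] / -7650 = -0.01961
Head at (110, 150) = 238.4 + (-0.001765)·(95) + (-0.01961)·(95) = 236.37 m.
That is lower than the 237.2 m at OW-B, so the point is downgradient.

downgradient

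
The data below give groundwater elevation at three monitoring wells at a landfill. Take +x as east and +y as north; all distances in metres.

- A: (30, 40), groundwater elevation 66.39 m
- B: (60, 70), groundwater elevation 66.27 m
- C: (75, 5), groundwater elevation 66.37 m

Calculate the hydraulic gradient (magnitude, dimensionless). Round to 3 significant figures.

With h = a·x + b·y + c and A as origin, the differences give:
  30·a + 30·b = -0.12
  45·a + (-35)·b = -0.02
Eliminate b (×(-35) and ×30, subtract): -2400·a = 4.800 → a = ∂h/∂x = -0.002000
Back-substitute: b = ∂h/∂y = -0.002000.
|∇h| = √(-0.002000² + -0.002000²) = 0.002828

0.00283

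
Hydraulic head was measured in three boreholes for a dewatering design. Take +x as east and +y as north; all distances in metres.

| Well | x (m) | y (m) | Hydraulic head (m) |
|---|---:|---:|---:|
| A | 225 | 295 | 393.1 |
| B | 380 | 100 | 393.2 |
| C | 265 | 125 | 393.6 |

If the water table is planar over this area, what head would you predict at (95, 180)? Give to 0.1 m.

Three-point gradient (reference A): Δ to B = (155, -195, +0.1), Δ to C = (40, -170, +0.5).
∂h/∂x = -0.004340, ∂h/∂y = -0.003962 (det = -18550).
h(95, 180) = 393.1 + (-0.004340)·(-130) + (-0.003962)·(-115) = 393.1 +0.564 +0.456 = 394.120 m.

394.1 m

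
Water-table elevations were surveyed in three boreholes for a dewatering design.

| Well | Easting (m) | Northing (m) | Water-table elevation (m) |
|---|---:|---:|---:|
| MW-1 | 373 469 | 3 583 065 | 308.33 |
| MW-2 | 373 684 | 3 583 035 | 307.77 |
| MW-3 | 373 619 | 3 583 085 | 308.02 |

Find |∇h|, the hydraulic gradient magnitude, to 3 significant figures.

0.00305

Taking MW-1 as reference: MW-2−MW-1 = (215, -30, -0.56); MW-3−MW-1 = (150, 20, -0.31).
Determinant of the coordinate differences = 215·20 − 150·(-30) = 8800.
∂h/∂x = [(-0.56)·20 − (-0.31)·(-30)] / 8800 = -0.002330
∂h/∂y = [215·(-0.31) − 150·(-0.56)] / 8800 = +0.001972
|∇h| = √(-0.002330² + 0.001972²) = 0.003052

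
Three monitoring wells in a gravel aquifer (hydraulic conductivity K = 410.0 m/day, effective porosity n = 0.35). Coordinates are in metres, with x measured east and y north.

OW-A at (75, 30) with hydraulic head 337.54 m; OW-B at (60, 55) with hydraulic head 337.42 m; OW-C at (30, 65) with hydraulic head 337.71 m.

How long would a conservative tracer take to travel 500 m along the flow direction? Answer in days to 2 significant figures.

22 days

Taking OW-A as reference: OW-B−OW-A = (-15, 25, -0.12); OW-C−OW-A = (-45, 35, +0.17).
Determinant of the coordinate differences = (-15)·35 − (-45)·25 = 600.
∂h/∂x = [(-0.12)·35 − (+0.17)·25] / 600 = -0.01408
∂h/∂y = [(-15)·(+0.17) − (-45)·(-0.12)] / 600 = -0.01325
|∇h| = √(-0.01408² + -0.01325²) = 0.01933
Seepage velocity v = K·i/n = 410.0 × 0.01933 / 0.35 = 22.64 m/day.
t = 500 / 22.64 = 22.08 days.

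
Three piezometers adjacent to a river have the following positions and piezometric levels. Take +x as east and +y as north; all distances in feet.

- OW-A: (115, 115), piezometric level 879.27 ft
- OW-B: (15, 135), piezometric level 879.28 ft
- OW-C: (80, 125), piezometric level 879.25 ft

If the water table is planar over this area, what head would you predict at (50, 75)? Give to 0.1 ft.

Three-point gradient (reference OW-A): Δ to OW-B = (-100, 20, +0.01), Δ to OW-C = (-35, 10, -0.02).
∂h/∂x = -0.001667, ∂h/∂y = -0.007833 (det = -300).
h(50, 75) = 879.27 + (-0.001667)·(-65) + (-0.007833)·(-40) = 879.27 +0.108 +0.313 = 879.692 ft.

879.7 ft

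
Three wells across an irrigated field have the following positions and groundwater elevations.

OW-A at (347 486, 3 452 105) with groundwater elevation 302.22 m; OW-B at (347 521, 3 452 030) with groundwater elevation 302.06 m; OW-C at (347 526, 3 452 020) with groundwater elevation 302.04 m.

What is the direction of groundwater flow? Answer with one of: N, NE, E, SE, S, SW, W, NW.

Differences from OW-A: to OW-B (Δx, Δy, Δh) = (35, -75, -0.16); to OW-C = (40, -85, -0.18).
Determinant of the coordinate differences = 35·(-85) − 40·(-75) = 25.
∂h/∂x = [(-0.16)·(-85) − (-0.18)·(-75)] / 25 = +0.004000
∂h/∂y = [35·(-0.18) − 40·(-0.16)] / 25 = +0.004000
Flow = −∇h = (-0.004000 east, -0.004000 north), which points southwest.

SW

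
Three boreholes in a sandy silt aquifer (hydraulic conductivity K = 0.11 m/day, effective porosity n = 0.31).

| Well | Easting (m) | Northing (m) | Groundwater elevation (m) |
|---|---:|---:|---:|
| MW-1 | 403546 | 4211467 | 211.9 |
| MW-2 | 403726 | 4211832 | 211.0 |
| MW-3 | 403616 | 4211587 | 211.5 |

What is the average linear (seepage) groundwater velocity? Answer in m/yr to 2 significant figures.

With h = a·x + b·y + c and MW-1 as origin, the differences give:
  180·a + 365·b = -0.9
  70·a + 120·b = -0.4
Eliminate b (×120 and ×365, subtract): -3950·a = 38.00 → a = ∂h/∂x = -0.009620
Back-substitute: b = ∂h/∂y = +0.002278.
|∇h| = √(-0.009620² + 0.002278²) = 0.009886
Seepage velocity v = K·i/n = 0.11 × 0.009886 / 0.31 = 0.003508 m/day = 1.281 m/yr.

1.3 m/yr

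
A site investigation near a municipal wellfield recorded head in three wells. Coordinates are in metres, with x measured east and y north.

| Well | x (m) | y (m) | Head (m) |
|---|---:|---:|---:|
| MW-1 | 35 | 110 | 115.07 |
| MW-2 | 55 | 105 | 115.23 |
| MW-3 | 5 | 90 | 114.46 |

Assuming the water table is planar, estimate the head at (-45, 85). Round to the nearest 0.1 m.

113.8 m

Differences from MW-1: to MW-2 (Δx, Δy, Δh) = (20, -5, +0.16); to MW-3 = (-30, -20, -0.61).
Determinant of the coordinate differences = 20·(-20) − (-30)·(-5) = -550.
∂h/∂x = [(+0.16)·(-20) − (-0.61)·(-5)] / -550 = +0.01136
∂h/∂y = [20·(-0.61) − (-30)·(+0.16)] / -550 = +0.01345
h(-45, 85) = 115.07 + (+0.01136)·(-80) + (+0.01345)·(-25) = 115.07 -0.909 -0.336 = 113.825 m.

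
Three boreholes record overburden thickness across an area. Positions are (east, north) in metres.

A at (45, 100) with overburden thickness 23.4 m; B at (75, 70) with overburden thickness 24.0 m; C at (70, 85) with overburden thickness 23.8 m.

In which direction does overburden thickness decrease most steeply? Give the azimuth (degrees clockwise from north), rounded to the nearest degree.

315°

With d = a·x + b·y + c and A as origin, the differences give:
  30·a + (-30)·b = +0.6
  25·a + (-15)·b = +0.4
Eliminate b (×(-15) and ×(-30), subtract): 300·a = 3.00 → a = ∂d/∂x = +0.01000
Back-substitute: b = ∂d/∂y = -0.010000.
Steepest decrease is along −∇f: components (-0.01000 E, +0.010000 N).
Azimuth = atan2(-0.01000, +0.010000) = 315.0° ≈ 315°.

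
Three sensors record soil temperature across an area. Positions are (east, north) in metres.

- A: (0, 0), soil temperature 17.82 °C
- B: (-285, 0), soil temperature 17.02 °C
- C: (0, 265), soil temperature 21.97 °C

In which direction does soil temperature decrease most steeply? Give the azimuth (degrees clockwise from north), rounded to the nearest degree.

∂T/∂x = (17.02 − 17.82) / (-285 − 0) = +0.002807
∂T/∂y = (21.97 − 17.82) / (265 − 0) = +0.01566
Steepest decrease is along −∇f: components (-0.002807 E, -0.01566 N).
Azimuth = atan2(-0.002807, -0.01566) = 190.2° ≈ 190°.

190°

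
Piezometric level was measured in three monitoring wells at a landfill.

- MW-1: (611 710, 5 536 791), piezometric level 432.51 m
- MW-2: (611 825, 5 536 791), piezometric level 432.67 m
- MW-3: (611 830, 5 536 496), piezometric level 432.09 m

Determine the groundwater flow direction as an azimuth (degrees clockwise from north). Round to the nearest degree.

Differences from MW-1: to MW-2 (Δx, Δy, Δh) = (115, 0, +0.16); to MW-3 = (120, -295, -0.42).
Solve a·Δx + b·Δy = Δh: det = 115·(-295) − 120·0 = -33925.
∂h/∂x = [(+0.16)·(-295) − (-0.42)·0] / -33925 = +0.001391
∂h/∂y = [115·(-0.42) − 120·(+0.16)] / -33925 = +0.001990
Flow direction (−∇h) has components (-0.001391 E, -0.001990 N).
Azimuth = atan2(E, N) = atan2(-0.001391, -0.001990) = 215.0° ≈ 215°.

215°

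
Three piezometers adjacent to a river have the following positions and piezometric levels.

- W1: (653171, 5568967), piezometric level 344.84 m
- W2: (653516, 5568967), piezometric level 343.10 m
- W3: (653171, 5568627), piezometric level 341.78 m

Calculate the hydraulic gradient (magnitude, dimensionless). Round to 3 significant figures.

0.0103

∂h/∂x = (343.10 − 344.84) / (653516 − 653171) = -0.005043
∂h/∂y = (341.78 − 344.84) / (5568627 − 5568967) = +0.009000
|∇h| = √(-0.005043² + 0.009000²) = 0.01032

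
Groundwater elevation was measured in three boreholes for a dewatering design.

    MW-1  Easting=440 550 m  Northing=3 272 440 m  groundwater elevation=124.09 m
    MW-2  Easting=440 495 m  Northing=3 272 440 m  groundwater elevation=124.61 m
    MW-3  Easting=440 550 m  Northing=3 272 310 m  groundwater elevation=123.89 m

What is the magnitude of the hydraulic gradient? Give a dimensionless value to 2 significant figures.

0.0096

∂h/∂x = (124.61 − 124.09) / (440495 − 440550) = -0.009455
∂h/∂y = (123.89 − 124.09) / (3272310 − 3272440) = +0.001538
|∇h| = √(-0.009455² + 0.001538²) = 0.009579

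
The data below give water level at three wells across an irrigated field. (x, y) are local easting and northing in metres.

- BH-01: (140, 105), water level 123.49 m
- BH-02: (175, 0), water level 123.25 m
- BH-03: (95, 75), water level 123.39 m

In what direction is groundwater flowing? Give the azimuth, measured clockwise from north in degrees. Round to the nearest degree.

193°

With h = a·x + b·y + c and BH-01 as origin, the differences give:
  35·a + (-105)·b = -0.24
  (-45)·a + (-30)·b = -0.10
Eliminate b (×(-30) and ×(-105), subtract): -5775·a = -3.300 → a = ∂h/∂x = +0.0005714
Back-substitute: b = ∂h/∂y = +0.002476.
Flow direction (−∇h) has components (-0.0005714 E, -0.002476 N).
Azimuth = atan2(E, N) = atan2(-0.0005714, -0.002476) = 193.0° ≈ 193°.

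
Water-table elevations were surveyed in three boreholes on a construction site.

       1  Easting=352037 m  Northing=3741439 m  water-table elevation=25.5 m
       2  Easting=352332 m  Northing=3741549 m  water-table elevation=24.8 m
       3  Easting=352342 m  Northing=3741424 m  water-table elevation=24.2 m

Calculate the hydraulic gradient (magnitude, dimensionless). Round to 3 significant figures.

0.00603

With h = a·x + b·y + c and 1 as origin, the differences give:
  295·a + 110·b = -0.7
  305·a + (-15)·b = -1.3
Eliminate b (×(-15) and ×110, subtract): -37975·a = 153.50 → a = ∂h/∂x = -0.004042
Back-substitute: b = ∂h/∂y = +0.004477.
|∇h| = √(-0.004042² + 0.004477²) = 0.006032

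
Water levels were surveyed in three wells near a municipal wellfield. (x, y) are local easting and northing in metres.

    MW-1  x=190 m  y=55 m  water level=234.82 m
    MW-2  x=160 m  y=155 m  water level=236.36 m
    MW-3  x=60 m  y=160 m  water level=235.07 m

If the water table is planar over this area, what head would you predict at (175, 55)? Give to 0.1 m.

Three-point gradient (reference MW-1): Δ to MW-2 = (-30, 100, +1.54), Δ to MW-3 = (-130, 105, +0.25).
∂h/∂x = +0.01388, ∂h/∂y = +0.01956 (det = 9850).
h(175, 55) = 234.82 + (+0.01388)·(-15) + (+0.01956)·(0) = 234.82 -0.208 +0.000 = 234.612 m.

234.6 m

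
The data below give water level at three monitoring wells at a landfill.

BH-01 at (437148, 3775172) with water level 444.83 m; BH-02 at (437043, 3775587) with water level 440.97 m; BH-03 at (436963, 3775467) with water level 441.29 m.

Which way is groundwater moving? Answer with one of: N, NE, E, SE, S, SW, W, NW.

NW

Taking BH-01 as reference: BH-02−BH-01 = (-105, 415, -3.86); BH-03−BH-01 = (-185, 295, -3.54).
Determinant of the coordinate differences = (-105)·295 − (-185)·415 = 45800.
∂h/∂x = [(-3.86)·295 − (-3.54)·415] / 45800 = +0.007214
∂h/∂y = [(-105)·(-3.54) − (-185)·(-3.86)] / 45800 = -0.007476
Flow = −∇h = (-0.007214 east, +0.007476 north), which points northwest.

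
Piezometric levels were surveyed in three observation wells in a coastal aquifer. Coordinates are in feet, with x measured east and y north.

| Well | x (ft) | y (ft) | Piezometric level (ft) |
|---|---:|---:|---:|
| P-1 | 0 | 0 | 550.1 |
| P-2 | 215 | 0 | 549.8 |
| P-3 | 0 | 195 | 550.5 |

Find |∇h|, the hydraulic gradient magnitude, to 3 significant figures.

∂h/∂x = (549.8 − 550.1) / (215 − 0) = -0.001395
∂h/∂y = (550.5 − 550.1) / (195 − 0) = +0.002051
|∇h| = √(-0.001395² + 0.002051²) = 0.00248

0.00248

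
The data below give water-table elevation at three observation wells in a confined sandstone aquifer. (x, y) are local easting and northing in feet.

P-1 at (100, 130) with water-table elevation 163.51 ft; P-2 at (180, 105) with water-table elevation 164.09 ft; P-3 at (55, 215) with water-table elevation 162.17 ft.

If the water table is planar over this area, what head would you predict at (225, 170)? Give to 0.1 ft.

163.3 ft

Differences from P-1: to P-2 (Δx, Δy, Δh) = (80, -25, +0.58); to P-3 = (-45, 85, -1.34).
Solve a·Δx + b·Δy = Δh: det = 80·85 − (-45)·(-25) = 5675.
∂h/∂x = [(+0.58)·85 − (-1.34)·(-25)] / 5675 = +0.002784
∂h/∂y = [80·(-1.34) − (-45)·(+0.58)] / 5675 = -0.01429
h(225, 170) = 163.51 + (+0.002784)·(125) + (-0.01429)·(40) = 163.51 +0.348 -0.572 = 163.286 ft.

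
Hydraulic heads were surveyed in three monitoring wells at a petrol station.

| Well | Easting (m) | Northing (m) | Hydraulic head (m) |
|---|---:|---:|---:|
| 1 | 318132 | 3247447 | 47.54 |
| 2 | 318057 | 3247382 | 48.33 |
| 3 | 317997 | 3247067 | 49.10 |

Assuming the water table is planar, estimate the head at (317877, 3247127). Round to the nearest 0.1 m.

Three-point gradient (reference 1): Δ to 2 = (-75, -65, +0.79), Δ to 3 = (-135, -380, +1.56).
∂h/∂x = -0.01008, ∂h/∂y = -0.0005247 (det = 19725).
h(317877, 3247127) = 47.54 + (-0.01008)·(-255) + (-0.0005247)·(-320) = 47.54 +2.570 +0.168 = 50.278 m.

50.3 m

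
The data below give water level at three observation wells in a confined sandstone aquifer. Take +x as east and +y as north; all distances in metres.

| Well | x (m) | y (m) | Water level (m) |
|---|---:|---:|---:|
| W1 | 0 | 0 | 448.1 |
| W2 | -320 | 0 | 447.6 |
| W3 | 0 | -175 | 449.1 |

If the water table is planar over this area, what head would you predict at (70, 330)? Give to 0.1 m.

446.3 m

∂h/∂x = (447.6 − 448.1) / (-320 − 0) = +0.001563
∂h/∂y = (449.1 − 448.1) / (-175 − 0) = -0.005714
h(70, 330) = 448.1 + (+0.001563)·(70) + (-0.005714)·(330) = 448.1 +0.109 -1.886 = 446.324 m.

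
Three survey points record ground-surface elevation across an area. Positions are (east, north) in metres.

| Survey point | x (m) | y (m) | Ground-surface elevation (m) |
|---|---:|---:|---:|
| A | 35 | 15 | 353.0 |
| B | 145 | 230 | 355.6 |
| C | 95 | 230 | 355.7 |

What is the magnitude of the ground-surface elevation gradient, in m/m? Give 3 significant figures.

0.0133 m/m

Three-point gradient (reference A): Δ to B = (110, 215, +2.6), Δ to C = (60, 215, +2.7).
∂z/∂x = -0.002000, ∂z/∂y = +0.01312 (det = 10750).
|∇f| = √(-0.002000² + 0.01312²) = 0.01327 m/m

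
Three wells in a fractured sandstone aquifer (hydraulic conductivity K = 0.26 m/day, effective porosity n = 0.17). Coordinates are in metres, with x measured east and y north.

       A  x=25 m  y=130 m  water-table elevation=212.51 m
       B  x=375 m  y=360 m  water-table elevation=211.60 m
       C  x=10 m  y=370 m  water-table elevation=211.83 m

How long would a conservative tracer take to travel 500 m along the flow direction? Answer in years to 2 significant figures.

Differences from A: to B (Δx, Δy, Δh) = (350, 230, -0.91); to C = (-15, 240, -0.68).
Determinant of the coordinate differences = 350·240 − (-15)·230 = 87450.
∂h/∂x = [(-0.91)·240 − (-0.68)·230] / 87450 = -0.0007090
∂h/∂y = [350·(-0.68) − (-15)·(-0.91)] / 87450 = -0.002878
|∇h| = √(-0.0007090² + -0.002878²) = 0.002964
Seepage velocity v = K·i/n = 0.26 × 0.002964 / 0.17 = 0.004533 m/day.
t = 500 / 0.004533 = 1.103e+05 days = 302 years.

300 years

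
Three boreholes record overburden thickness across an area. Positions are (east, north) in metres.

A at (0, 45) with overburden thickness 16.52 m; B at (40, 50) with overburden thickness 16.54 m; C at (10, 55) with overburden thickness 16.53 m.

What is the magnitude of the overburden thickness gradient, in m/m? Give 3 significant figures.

Differences from A: to B (Δx, Δy, Δh) = (40, 5, +0.02); to C = (10, 10, +0.01).
Determinant of the coordinate differences = 40·10 − 10·5 = 350.
∂d/∂x = [(+0.02)·10 − (+0.01)·5] / 350 = +0.0004286
∂d/∂y = [40·(+0.01) − 10·(+0.02)] / 350 = +0.0005714
|∇f| = √(0.0004286² + 0.0005714²) = 0.0007143 m/m

0.000714 m/m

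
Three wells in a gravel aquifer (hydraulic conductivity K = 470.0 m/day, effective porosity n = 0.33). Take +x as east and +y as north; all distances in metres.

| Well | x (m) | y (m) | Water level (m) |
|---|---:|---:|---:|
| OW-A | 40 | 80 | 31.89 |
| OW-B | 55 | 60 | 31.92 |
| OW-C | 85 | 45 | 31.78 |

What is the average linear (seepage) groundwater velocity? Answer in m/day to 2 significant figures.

17 m/day

Taking OW-A as reference: OW-B−OW-A = (15, -20, +0.03); OW-C−OW-A = (45, -35, -0.11).
Solve a·Δx + b·Δy = Δh: det = 15·(-35) − 45·(-20) = 375.
∂h/∂x = [(+0.03)·(-35) − (-0.11)·(-20)] / 375 = -0.008667
∂h/∂y = [15·(-0.11) − 45·(+0.03)] / 375 = -0.008000
|∇h| = √(-0.008667² + -0.008000²) = 0.01179
Seepage velocity v = K·i/n = 470.0 × 0.01179 / 0.33 = 16.79 m/day.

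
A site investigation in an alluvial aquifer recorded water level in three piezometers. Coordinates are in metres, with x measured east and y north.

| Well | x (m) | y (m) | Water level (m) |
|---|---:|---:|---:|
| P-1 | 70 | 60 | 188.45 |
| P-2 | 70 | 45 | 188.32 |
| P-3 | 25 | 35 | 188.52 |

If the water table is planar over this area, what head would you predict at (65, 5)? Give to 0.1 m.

Three-point gradient (reference P-1): Δ to P-2 = (0, -15, -0.13), Δ to P-3 = (-45, -25, +0.07).
∂h/∂x = -0.006370, ∂h/∂y = +0.008667 (det = -675).
h(65, 5) = 188.45 + (-0.006370)·(-5) + (+0.008667)·(-55) = 188.45 +0.032 -0.477 = 188.005 m.

188.0 m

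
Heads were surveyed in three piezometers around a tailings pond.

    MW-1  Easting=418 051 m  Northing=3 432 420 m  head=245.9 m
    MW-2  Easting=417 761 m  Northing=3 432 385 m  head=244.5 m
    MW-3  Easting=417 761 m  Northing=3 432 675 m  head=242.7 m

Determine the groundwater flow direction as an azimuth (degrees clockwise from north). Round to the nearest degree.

318°

With h = a·x + b·y + c and MW-1 as origin, the differences give:
  (-290)·a + (-35)·b = -1.4
  (-290)·a + 255·b = -3.2
Eliminate b (×255 and ×(-35), subtract): -84100·a = -469.00 → a = ∂h/∂x = +0.005577
Back-substitute: b = ∂h/∂y = -0.006207.
Flow direction (−∇h) has components (-0.005577 E, +0.006207 N).
Azimuth = atan2(E, N) = atan2(-0.005577, +0.006207) = 318.1° ≈ 318°.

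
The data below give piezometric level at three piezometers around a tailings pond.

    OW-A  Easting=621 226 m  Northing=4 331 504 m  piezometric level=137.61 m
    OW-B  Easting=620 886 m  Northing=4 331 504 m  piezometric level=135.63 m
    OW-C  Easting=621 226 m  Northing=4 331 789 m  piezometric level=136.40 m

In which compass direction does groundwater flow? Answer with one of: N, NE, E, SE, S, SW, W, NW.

NW

∂h/∂x = (135.63 − 137.61) / (620886 − 621226) = +0.005824
∂h/∂y = (136.40 − 137.61) / (4331789 − 4331504) = -0.004246
Flow = −∇h = (-0.005824 east, +0.004246 north), which points northwest.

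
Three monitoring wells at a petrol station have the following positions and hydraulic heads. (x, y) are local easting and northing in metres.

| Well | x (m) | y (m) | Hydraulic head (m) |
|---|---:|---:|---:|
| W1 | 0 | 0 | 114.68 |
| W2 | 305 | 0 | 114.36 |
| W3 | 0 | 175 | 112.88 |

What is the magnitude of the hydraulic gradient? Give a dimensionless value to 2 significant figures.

∂h/∂x = (114.36 − 114.68) / (305 − 0) = -0.001049
∂h/∂y = (112.88 − 114.68) / (175 − 0) = -0.01029
|∇h| = √(-0.001049² + -0.01029²) = 0.01034

0.010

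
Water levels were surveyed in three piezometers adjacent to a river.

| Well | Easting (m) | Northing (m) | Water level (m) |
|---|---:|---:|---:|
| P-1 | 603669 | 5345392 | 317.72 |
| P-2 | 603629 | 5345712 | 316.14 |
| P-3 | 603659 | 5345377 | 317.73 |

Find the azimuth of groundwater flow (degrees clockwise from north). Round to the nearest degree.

308°

Three-point gradient (reference P-1): Δ to P-2 = (-40, 320, -1.58), Δ to P-3 = (-10, -15, +0.01).
∂h/∂x = +0.005395, ∂h/∂y = -0.004263 (det = 3800).
Flow direction (−∇h) has components (-0.005395 E, +0.004263 N).
Azimuth = atan2(E, N) = atan2(-0.005395, +0.004263) = 308.3° ≈ 308°.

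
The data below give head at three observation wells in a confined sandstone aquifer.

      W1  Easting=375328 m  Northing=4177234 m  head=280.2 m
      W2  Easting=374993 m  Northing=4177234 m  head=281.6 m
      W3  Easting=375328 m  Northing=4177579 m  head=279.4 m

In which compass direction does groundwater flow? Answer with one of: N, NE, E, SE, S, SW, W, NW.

∂h/∂x = (281.6 − 280.2) / (374993 − 375328) = -0.004179
∂h/∂y = (279.4 − 280.2) / (4177579 − 4177234) = -0.002319
Flow = −∇h = (+0.004179 east, +0.002319 north), which points northeast.

NE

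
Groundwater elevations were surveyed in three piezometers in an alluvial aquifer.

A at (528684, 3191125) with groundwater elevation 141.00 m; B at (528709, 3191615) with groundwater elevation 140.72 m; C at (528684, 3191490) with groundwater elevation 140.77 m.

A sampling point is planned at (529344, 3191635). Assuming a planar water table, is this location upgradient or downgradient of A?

With h = a·x + b·y + c and A as origin, the differences give:
  25·a + 490·b = -0.28
  0·a + 365·b = -0.23
Eliminate b (×365 and ×490, subtract): 9125·a = 10.500 → a = ∂h/∂x = +0.001151
Back-substitute: b = ∂h/∂y = -0.0006301.
Head at (529344, 3191635) = 141.00 + (+0.001151)·(660) + (-0.0006301)·(510) = 141.44 m.
That is higher than the 141.00 m at A, so the point is upgradient.

upgradient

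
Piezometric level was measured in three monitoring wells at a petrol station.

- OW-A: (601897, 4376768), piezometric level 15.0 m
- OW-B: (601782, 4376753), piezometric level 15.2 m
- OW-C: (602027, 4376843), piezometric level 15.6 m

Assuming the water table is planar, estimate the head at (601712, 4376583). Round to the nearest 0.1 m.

13.0 m

With h = a·x + b·y + c and OW-A as origin, the differences give:
  (-115)·a + (-15)·b = +0.2
  130·a + 75·b = +0.6
Eliminate b (×75 and ×(-15), subtract): -6675·a = 24.00 → a = ∂h/∂x = -0.003596
Back-substitute: b = ∂h/∂y = +0.01423.
h(601712, 4376583) = 15.0 + (-0.003596)·(-185) + (+0.01423)·(-185) = 15.0 +0.665 -2.633 = 13.032 m.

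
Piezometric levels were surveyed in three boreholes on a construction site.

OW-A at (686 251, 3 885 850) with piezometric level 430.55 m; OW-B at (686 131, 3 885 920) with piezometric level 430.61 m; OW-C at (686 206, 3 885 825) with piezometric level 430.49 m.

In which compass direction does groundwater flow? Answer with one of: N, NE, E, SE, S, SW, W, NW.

Differences from OW-A: to OW-B (Δx, Δy, Δh) = (-120, 70, +0.06); to OW-C = (-45, -25, -0.06).
Determinant of the coordinate differences = (-120)·(-25) − (-45)·70 = 6150.
∂h/∂x = [(+0.06)·(-25) − (-0.06)·70] / 6150 = +0.0004390
∂h/∂y = [(-120)·(-0.06) − (-45)·(+0.06)] / 6150 = +0.001610
Flow = −∇h = (-0.0004390 east, -0.001610 north), which points south.

S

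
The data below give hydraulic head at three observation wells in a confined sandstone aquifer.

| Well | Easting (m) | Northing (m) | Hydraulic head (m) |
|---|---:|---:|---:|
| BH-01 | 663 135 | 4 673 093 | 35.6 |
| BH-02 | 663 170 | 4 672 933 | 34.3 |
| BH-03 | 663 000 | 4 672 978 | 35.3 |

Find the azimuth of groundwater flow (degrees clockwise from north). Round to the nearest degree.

151°

Differences from BH-01: to BH-02 (Δx, Δy, Δh) = (35, -160, -1.3); to BH-03 = (-135, -115, -0.3).
Determinant of the coordinate differences = 35·(-115) − (-135)·(-160) = -25625.
∂h/∂x = [(-1.3)·(-115) − (-0.3)·(-160)] / -25625 = -0.003961
∂h/∂y = [35·(-0.3) − (-135)·(-1.3)] / -25625 = +0.007259
Flow direction (−∇h) has components (+0.003961 E, -0.007259 N).
Azimuth = atan2(E, N) = atan2(+0.003961, -0.007259) = 151.4° ≈ 151°.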